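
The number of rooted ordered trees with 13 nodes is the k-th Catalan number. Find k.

A rooted plane tree on 13 nodes has 12 edges, and such trees are counted by C_12.

12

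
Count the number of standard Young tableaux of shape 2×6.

Standard Young tableaux of shape 2×n are counted by C_n; here n = 6.
C_6 = C(12,6)/7 = 924/7 = 132.

132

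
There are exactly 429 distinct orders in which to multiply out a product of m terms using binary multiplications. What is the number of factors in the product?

Parenthesizations of m factors are counted by C_{m−1}. The Catalan number equal to 429 is C_7.
So the index is 7, and the number of factors is 7 + 1 = 8.

8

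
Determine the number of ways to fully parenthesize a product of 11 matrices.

Parenthesizations of m factors correspond to full binary trees with m leaves, counted by C_{m−1}; m = 11 gives C_10.
C_10 = C_9 · 2(2·9+1)/(9+2) = 4862 · 38/11 = 16796.

16796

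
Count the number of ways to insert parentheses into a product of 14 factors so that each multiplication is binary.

742900

Bracketing 14 factors into binary products is counted by C_{14−1} = C_13.
C_13 = C(26,13)/14 = 10400600/14 = 742900.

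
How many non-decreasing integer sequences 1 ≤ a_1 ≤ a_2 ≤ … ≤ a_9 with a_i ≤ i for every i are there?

Such sub-staircase sequences of length n are counted by C_n; here n = 9.
C_9 = C(18,9)/10 = 48620/10 = 4862.

4862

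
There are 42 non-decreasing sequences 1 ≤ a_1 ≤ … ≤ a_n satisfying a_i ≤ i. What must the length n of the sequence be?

Such sub-staircase sequences of length n are counted by C_n, and C_5 = 42.

5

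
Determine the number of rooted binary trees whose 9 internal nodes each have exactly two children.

4862

Full binary trees with n internal nodes are counted by C_n; here n = 9.
C_9 = C(18,9)/10 = 48620/10 = 4862.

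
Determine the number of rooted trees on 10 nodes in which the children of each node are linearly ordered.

A rooted plane tree on 10 nodes has 9 edges, and such trees are counted by C_9.
C_9 = C(18,9)/10 = 48620/10 = 4862.

4862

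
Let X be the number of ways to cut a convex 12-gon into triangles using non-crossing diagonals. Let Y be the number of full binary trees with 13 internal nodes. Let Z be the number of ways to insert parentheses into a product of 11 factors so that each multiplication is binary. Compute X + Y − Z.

A convex 12-gon is triangulated into 10 triangles, and the number of such triangulations is the Catalan number C_{12−2} = C_10. So X = C_10 = 16796.
The number of full binary trees on 13 internal nodes is the Catalan number C_13. So Y = C_13 = 742900.
Bracketing 11 factors into binary products is counted by C_{11−1} = C_10. So Z = C_10 = 16796.
X + Y − Z = 16796 + 742900 − 16796 = 742900.

742900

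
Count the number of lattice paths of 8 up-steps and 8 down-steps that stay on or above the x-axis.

A Dyck path with 8 up-steps and 8 down-steps has semilength 8, so there are C_8 of them.
C_8 = C_7 · 2(2·7+1)/(7+2) = 429 · 30/9 = 1430.

1430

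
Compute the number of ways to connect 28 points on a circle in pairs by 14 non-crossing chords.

Pairing 28 circle points by 14 non-crossing chords gives C_14 matchings.
C_14 = C(28,14)/15 = 40116600/15 = 2674440.

2674440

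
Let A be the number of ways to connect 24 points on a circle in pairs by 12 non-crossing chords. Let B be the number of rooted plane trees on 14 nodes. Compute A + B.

950912

Pairing 24 circle points by 12 non-crossing chords gives C_12 matchings. So A = C_12 = 208012.
Rooted ordered (plane) trees on m nodes have m−1 edges and are counted by C_{m−1}; m = 14 gives C_13. So B = C_13 = 742900.
A + B = 208012 + 742900 = 950912.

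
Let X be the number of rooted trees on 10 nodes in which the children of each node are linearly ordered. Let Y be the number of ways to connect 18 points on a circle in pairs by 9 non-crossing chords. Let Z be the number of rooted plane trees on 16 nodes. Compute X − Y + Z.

9694845

Rooted ordered (plane) trees on m nodes have m−1 edges and are counted by C_{m−1}; m = 10 gives C_9. So X = C_9 = 4862.
Non-crossing perfect matchings of 2n points on a circle are counted by C_n; with 18 points, n = 9. So Y = C_9 = 4862.
Rooted ordered (plane) trees on m nodes have m−1 edges and are counted by C_{m−1}; m = 16 gives C_15. So Z = C_15 = 9694845.
X − Y + Z = 4862 − 4862 + 9694845 = 9694845.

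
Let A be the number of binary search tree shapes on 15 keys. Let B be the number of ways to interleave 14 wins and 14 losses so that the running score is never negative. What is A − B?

There are C_n binary search tree shapes on n keys; with n = 15 that is C_15. So A = C_15 = 9694845.
Ballot sequences with n votes each where one side never trails are Dyck words, counted by C_n; here n = 14. So B = C_14 = 2674440.
A − B = 9694845 − 2674440 = 7020405.

7020405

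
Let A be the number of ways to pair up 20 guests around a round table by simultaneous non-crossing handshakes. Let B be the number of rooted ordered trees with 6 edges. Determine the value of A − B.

Non-crossing handshake pairings of 2n people are counted by C_n; 20 people gives n = 10. So A = C_10 = 16796.
A rooted plane tree with 6 edges has 7 nodes, and the count is C_6. So B = C_6 = 132.
A − B = 16796 − 132 = 16664.

16664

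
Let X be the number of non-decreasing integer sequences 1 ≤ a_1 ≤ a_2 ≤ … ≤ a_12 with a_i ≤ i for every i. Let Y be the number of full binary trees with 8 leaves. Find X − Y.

Weakly increasing sequences with a_i ≤ i biject with Dyck paths of semilength 12, so there are C_12. So X = C_12 = 208012.
Full binary trees with 8 leaves have 8−1 = 7 internal nodes, so there are C_7 of them. So Y = C_7 = 429.
X − Y = 208012 − 429 = 207583.

207583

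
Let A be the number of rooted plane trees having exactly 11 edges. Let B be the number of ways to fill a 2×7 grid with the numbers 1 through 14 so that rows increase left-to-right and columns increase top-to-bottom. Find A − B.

58357

Rooted ordered trees with n edges are counted by C_n; here n = 11. So A = C_11 = 58786.
Standard Young tableaux of shape 2×n are counted by C_n; here n = 7. So B = C_7 = 429.
A − B = 58786 − 429 = 58357.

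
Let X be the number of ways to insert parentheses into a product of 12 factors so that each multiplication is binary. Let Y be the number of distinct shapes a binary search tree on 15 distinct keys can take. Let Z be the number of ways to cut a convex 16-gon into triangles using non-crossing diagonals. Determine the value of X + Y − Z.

Bracketing 12 factors into binary products is counted by C_{12−1} = C_11. So X = C_11 = 58786.
Binary trees (left/right distinguished) on n nodes are counted by C_n; here n = 15. So Y = C_15 = 9694845.
The number of triangulations of a 16-gon is the Catalan number C_14 (index = sides − 2). So Z = C_14 = 2674440.
X + Y − Z = 58786 + 9694845 − 2674440 = 7079191.

7079191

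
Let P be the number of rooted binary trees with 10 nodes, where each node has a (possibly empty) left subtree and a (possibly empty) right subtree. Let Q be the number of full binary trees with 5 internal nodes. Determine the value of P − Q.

16754

Binary trees (left/right distinguished) on n nodes are counted by C_n; here n = 10. So P = C_10 = 16796.
Full binary trees with n internal nodes are counted by C_n; here n = 5. So Q = C_5 = 42.
P − Q = 16796 − 42 = 16754.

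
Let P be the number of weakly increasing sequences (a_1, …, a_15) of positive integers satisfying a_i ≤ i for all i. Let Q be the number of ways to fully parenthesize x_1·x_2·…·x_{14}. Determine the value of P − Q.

Such sub-staircase sequences of length n are counted by C_n; here n = 15. So P = C_15 = 9694845.
Ways to associate a product of 14 factors correspond to binary trees on 14 leaves, so the count is C_13. So Q = C_13 = 742900.
P − Q = 9694845 − 742900 = 8951945.

8951945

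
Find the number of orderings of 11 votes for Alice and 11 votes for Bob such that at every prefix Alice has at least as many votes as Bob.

58786

Ballot sequences with n votes each where one side never trails are Dyck words, counted by C_n; here n = 11.
C_11 = C_10 · 2(2·10+1)/(10+2) = 16796 · 42/12 = 58786.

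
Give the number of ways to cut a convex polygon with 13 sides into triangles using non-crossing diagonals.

The number of triangulations of a 13-gon is the Catalan number C_11 (index = sides − 2).
C_11 = 58786.

58786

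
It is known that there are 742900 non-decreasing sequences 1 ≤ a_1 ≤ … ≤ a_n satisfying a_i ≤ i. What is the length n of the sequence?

13

Such sub-staircase sequences of length n are counted by C_n, and C_13 = 742900.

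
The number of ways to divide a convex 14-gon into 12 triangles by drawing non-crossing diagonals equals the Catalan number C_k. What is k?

The number of triangulations of a 14-gon is the Catalan number C_12 (index = sides − 2).

12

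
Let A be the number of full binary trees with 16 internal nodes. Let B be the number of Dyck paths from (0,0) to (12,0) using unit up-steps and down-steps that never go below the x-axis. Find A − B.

The number of full binary trees on 16 internal nodes is the Catalan number C_16. So A = C_16 = 35357670.
Paths of 6 up- and 6 down-steps that never dip below the axis are Dyck paths; their count is C_6. So B = C_6 = 132.
A − B = 35357670 − 132 = 35357538.

35357538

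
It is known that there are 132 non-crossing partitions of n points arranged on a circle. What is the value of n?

Non-crossing partitions of [n] are counted by C_n. The Catalan number equal to 132 is C_6.

6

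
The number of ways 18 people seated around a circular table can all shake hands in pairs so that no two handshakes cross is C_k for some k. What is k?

9

Non-crossing handshake pairings of 2n people are counted by C_n; 18 people gives n = 9.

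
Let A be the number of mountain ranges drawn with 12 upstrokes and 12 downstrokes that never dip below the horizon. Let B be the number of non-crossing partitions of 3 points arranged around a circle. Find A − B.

208007

Paths of 12 up- and 12 down-steps that never dip below the axis are Dyck paths; their count is C_12. So A = C_12 = 208012.
Non-crossing partitions of an n-element set are counted by C_n; here n = 3. So B = C_3 = 5.
A − B = 208012 − 5 = 208007.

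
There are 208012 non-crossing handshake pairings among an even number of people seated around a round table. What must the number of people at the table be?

24

Non-crossing handshake pairings of 2n people are counted by C_n; 208012 = C_12.
So n = 12, and there are 2n = 24 people.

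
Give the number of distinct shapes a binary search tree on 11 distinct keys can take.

58786

Binary trees (left/right distinguished) on n nodes are counted by C_n; here n = 11.
C_11 = C(22,11)/12 = 705432/12 = 58786.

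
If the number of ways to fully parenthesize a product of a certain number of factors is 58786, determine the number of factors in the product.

12

Parenthesizations of m factors are counted by C_{m−1}. The Catalan number equal to 58786 is C_11.
So the index is 11, and the number of factors is 11 + 1 = 12.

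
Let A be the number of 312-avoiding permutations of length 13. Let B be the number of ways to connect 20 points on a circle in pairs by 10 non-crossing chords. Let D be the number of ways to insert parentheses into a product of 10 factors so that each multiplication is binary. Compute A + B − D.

For any fixed pattern of length 3, the pattern-avoiding permutations of [13] number C_13. So A = C_13 = 742900.
Non-crossing perfect matchings of 2n points on a circle are counted by C_n; with 20 points, n = 10. So B = C_10 = 16796.
Ways to associate a product of 10 factors correspond to binary trees on 10 leaves, so the count is C_9. So D = C_9 = 4862.
A + B − D = 742900 + 16796 − 4862 = 754834.

754834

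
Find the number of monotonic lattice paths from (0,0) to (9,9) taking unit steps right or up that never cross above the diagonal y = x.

Sub-diagonal monotone paths from (0,0) to (9,9) biject with Dyck paths of semilength 9, giving C_9.
C_9 = C(18,9)/10 = 48620/10 = 4862.

4862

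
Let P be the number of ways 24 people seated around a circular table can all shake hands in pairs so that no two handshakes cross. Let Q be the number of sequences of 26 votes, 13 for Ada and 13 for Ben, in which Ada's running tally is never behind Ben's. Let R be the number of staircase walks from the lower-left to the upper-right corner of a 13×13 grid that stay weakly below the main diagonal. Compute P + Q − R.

208012

With 24 = 2·12 people, non-crossing handshake pairings are non-crossing perfect matchings on a circle, counted by C_12. So P = C_12 = 208012.
Ballot sequences with n votes each where one side never trails are Dyck words, counted by C_n; here n = 13. So Q = C_13 = 742900.
Sub-diagonal monotone paths from (0,0) to (13,13) biject with Dyck paths of semilength 13, giving C_13. So R = C_13 = 742900.
P + Q − R = 208012 + 742900 − 742900 = 208012.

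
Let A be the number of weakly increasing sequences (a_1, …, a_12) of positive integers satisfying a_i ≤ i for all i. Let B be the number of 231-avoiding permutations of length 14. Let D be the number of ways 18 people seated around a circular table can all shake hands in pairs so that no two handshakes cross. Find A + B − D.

Weakly increasing sequences with a_i ≤ i biject with Dyck paths of semilength 12, so there are C_12. So A = C_12 = 208012.
Permutations of [n] avoiding any single length-3 pattern are counted by C_n; here n = 14. So B = C_14 = 2674440.
Non-crossing handshake pairings of 2n people are counted by C_n; 18 people gives n = 9. So D = C_9 = 4862.
A + B − D = 208012 + 2674440 − 4862 = 2877590.

2877590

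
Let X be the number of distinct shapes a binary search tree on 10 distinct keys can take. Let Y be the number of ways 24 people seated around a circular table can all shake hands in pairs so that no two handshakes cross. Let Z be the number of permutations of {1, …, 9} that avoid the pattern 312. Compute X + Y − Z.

219946

There are C_n binary search tree shapes on n keys; with n = 10 that is C_10. So X = C_10 = 16796.
With 24 = 2·12 people, non-crossing handshake pairings are non-crossing perfect matchings on a circle, counted by C_12. So Y = C_12 = 208012.
For any fixed pattern of length 3, the pattern-avoiding permutations of [9] number C_9. So Z = C_9 = 4862.
X + Y − Z = 16796 + 208012 − 4862 = 219946.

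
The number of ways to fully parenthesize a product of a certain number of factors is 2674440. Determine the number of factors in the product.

Parenthesizations of m factors are counted by C_{m−1}, and C_14 = 2674440.
So the index is 14, and the number of factors is 14 + 1 = 15.

15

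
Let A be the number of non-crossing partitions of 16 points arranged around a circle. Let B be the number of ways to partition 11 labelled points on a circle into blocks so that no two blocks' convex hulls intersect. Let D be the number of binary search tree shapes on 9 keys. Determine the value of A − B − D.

35294022

The non-crossing partitions of [16] form a lattice of size C_16. So A = C_16 = 35357670.
The non-crossing partitions of [11] form a lattice of size C_11. So B = C_11 = 58786.
There are C_n binary search tree shapes on n keys; with n = 9 that is C_9. So D = C_9 = 4862.
A − B − D = 35357670 − 58786 − 4862 = 35294022.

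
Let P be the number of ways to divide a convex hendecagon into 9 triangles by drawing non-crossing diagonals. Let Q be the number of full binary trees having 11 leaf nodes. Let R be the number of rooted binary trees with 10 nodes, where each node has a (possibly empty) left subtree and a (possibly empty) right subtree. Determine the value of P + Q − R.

4862

The number of triangulations of an 11-gon is the Catalan number C_9 (index = sides − 2). So P = C_9 = 4862.
A full binary tree with L leaves has L−1 internal nodes and is counted by C_{L−1}; L = 11 gives C_10. So Q = C_10 = 16796.
There are C_n binary search tree shapes on n keys; with n = 10 that is C_10. So R = C_10 = 16796.
P + Q − R = 4862 + 16796 − 16796 = 4862.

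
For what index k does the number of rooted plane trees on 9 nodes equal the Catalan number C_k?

A rooted plane tree on 9 nodes has 8 edges, and such trees are counted by C_8.

8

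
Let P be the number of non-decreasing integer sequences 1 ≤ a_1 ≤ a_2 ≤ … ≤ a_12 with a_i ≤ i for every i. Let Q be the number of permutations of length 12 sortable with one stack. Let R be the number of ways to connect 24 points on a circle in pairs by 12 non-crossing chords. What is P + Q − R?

208012

Weakly increasing sequences with a_i ≤ i biject with Dyck paths of semilength 12, so there are C_12. So P = C_12 = 208012.
Stack-sortable permutations are exactly the 231-avoiding ones, counted by C_n; here n = 12. So Q = C_12 = 208012.
Non-crossing perfect matchings of 2n points on a circle are counted by C_n; with 24 points, n = 12. So R = C_12 = 208012.
P + Q − R = 208012 + 208012 − 208012 = 208012.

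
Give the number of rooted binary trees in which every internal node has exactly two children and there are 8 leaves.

A full binary tree with L leaves has L−1 internal nodes and is counted by C_{L−1}; L = 8 gives C_7.
C_7 = 429.

429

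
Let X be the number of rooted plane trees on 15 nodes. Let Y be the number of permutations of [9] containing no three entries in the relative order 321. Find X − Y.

2669578

Rooted ordered (plane) trees on m nodes have m−1 edges and are counted by C_{m−1}; m = 15 gives C_14. So X = C_14 = 2674440.
Permutations of [n] avoiding any single length-3 pattern are counted by C_n; here n = 9. So Y = C_9 = 4862.
X − Y = 2674440 − 4862 = 2669578.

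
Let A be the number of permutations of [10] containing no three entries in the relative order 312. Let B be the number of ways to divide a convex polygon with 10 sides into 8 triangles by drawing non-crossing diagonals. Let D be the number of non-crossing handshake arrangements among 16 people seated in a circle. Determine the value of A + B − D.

Permutations of [n] avoiding any single length-3 pattern are counted by C_n; here n = 10. So A = C_10 = 16796.
A convex 10-gon is triangulated into 8 triangles, and the number of such triangulations is the Catalan number C_{10−2} = C_8. So B = C_8 = 1430.
Non-crossing handshake pairings of 2n people are counted by C_n; 16 people gives n = 8. So D = C_8 = 1430.
A + B − D = 16796 + 1430 − 1430 = 16796.

16796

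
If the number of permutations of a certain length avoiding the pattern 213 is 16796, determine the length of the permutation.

10

Permutations of [n] avoiding a fixed length-3 pattern are counted by C_n. Since C_10 = 16796, the index is 10.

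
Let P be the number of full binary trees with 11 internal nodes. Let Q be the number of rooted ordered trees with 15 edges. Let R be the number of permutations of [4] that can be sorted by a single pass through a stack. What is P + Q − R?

9753617

The number of full binary trees on 11 internal nodes is the Catalan number C_11. So P = C_11 = 58786.
Rooted ordered trees with n edges are counted by C_n; here n = 15. So Q = C_15 = 9694845.
By Knuth's characterisation, the stack-sortable permutations of length 4 are the 231-avoiders, numbering C_4. So R = C_4 = 14.
P + Q − R = 58786 + 9694845 − 14 = 9753617.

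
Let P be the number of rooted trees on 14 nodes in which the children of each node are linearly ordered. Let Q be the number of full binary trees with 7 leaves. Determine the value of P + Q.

A rooted plane tree on 14 nodes has 13 edges, and such trees are counted by C_13. So P = C_13 = 742900.
Full binary trees with 7 leaves have 7−1 = 6 internal nodes, so there are C_6 of them. So Q = C_6 = 132.
P + Q = 742900 + 132 = 743032.

743032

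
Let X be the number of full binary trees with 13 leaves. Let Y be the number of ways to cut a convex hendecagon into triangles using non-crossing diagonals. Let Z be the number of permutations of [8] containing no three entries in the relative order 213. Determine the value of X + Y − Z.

211444

A full binary tree with L leaves has L−1 internal nodes and is counted by C_{L−1}; L = 13 gives C_12. So X = C_12 = 208012.
Triangulations of a convex m-gon are counted by C_{m−2}; with m = 11 this is C_9. So Y = C_9 = 4862.
Permutations of [n] avoiding any single length-3 pattern are counted by C_n; here n = 8. So Z = C_8 = 1430.
X + Y − Z = 208012 + 4862 − 1430 = 211444.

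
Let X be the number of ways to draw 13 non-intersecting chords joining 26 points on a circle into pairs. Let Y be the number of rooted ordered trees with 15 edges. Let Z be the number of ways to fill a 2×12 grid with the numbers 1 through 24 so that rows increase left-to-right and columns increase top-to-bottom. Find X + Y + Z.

10645757

Non-crossing perfect matchings of 2n points on a circle are counted by C_n; with 26 points, n = 13. So X = C_13 = 742900.
Rooted ordered trees with n edges are counted by C_n; here n = 15. So Y = C_15 = 9694845.
Standard Young tableaux of shape 2×n are counted by C_n; here n = 12. So Z = C_12 = 208012.
X + Y + Z = 742900 + 9694845 + 208012 = 10645757.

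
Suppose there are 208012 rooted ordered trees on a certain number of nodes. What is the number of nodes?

13

Rooted ordered trees on m nodes are counted by C_{m−1}. Since C_12 = 208012, the index is 12.
So the index is 12, and the number of nodes is 12 + 1 = 13.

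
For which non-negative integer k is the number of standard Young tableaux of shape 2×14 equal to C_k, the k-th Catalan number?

Standard Young tableaux of shape 2×n are counted by C_n; here n = 14.

14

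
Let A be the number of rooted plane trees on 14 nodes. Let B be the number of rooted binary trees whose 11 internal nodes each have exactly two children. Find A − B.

A rooted plane tree on 14 nodes has 13 edges, and such trees are counted by C_13. So A = C_13 = 742900.
The number of full binary trees on 11 internal nodes is the Catalan number C_11. So B = C_11 = 58786.
A − B = 742900 − 58786 = 684114.

684114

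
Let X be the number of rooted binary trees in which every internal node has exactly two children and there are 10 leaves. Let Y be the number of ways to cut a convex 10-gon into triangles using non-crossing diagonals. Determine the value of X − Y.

3432

Full binary trees with 10 leaves have 10−1 = 9 internal nodes, so there are C_9 of them. So X = C_9 = 4862.
A convex 10-gon is triangulated into 8 triangles, and the number of such triangulations is the Catalan number C_{10−2} = C_8. So Y = C_8 = 1430.
X − Y = 4862 − 1430 = 3432.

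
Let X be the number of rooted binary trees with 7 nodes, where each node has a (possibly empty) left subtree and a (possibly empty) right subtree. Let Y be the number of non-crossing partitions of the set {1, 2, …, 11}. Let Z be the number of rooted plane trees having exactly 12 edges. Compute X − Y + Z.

There are C_n binary search tree shapes on n keys; with n = 7 that is C_7. So X = C_7 = 429.
The non-crossing partitions of [11] form a lattice of size C_11. So Y = C_11 = 58786.
Rooted ordered trees with n edges are counted by C_n; here n = 12. So Z = C_12 = 208012.
X − Y + Z = 429 − 58786 + 208012 = 149655.

149655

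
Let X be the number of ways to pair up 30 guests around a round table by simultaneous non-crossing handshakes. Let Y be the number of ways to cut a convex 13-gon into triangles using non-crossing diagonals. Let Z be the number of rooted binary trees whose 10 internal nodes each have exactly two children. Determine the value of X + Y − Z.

9736835

With 30 = 2·15 people, non-crossing handshake pairings are non-crossing perfect matchings on a circle, counted by C_15. So X = C_15 = 9694845.
Triangulations of a convex m-gon are counted by C_{m−2}; with m = 13 this is C_11. So Y = C_11 = 58786.
The number of full binary trees on 10 internal nodes is the Catalan number C_10. So Z = C_10 = 16796.
X + Y − Z = 9694845 + 58786 − 16796 = 9736835.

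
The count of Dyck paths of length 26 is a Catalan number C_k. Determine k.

13

Dyck paths of semilength n (length 2n) are counted by C_n; here n = 13.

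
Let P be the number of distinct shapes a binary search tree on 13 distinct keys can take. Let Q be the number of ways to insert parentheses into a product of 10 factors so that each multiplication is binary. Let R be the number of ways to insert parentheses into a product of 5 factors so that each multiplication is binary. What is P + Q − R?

Binary trees (left/right distinguished) on n nodes are counted by C_n; here n = 13. So P = C_13 = 742900.
Parenthesizations of m factors correspond to full binary trees with m leaves, counted by C_{m−1}; m = 10 gives C_9. So Q = C_9 = 4862.
Parenthesizations of m factors correspond to full binary trees with m leaves, counted by C_{m−1}; m = 5 gives C_4. So R = C_4 = 14.
P + Q − R = 742900 + 4862 − 14 = 747748.

747748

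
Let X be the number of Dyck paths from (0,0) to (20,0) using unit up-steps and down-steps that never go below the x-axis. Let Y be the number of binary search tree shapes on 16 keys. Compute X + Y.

35374466

A Dyck path with 10 up-steps and 10 down-steps has semilength 10, so there are C_10 of them. So X = C_10 = 16796.
There are C_n binary search tree shapes on n keys; with n = 16 that is C_16. So Y = C_16 = 35357670.
X + Y = 16796 + 35357670 = 35374466.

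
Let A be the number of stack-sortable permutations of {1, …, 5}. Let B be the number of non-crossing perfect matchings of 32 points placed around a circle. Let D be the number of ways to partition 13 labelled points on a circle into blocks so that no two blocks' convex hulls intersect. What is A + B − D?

Stack-sortable permutations are exactly the 231-avoiding ones, counted by C_n; here n = 5. So A = C_5 = 42.
Non-crossing perfect matchings of 2n points on a circle are counted by C_n; with 32 points, n = 16. So B = C_16 = 35357670.
The non-crossing partitions of [13] form a lattice of size C_13. So D = C_13 = 742900.
A + B − D = 42 + 35357670 − 742900 = 34614812.

34614812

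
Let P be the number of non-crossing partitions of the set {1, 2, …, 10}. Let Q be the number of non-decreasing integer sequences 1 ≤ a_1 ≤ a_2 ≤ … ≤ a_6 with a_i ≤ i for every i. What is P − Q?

The non-crossing partitions of [10] form a lattice of size C_10. So P = C_10 = 16796.
Such sub-staircase sequences of length n are counted by C_n; here n = 6. So Q = C_6 = 132.
P − Q = 16796 − 132 = 16664.

16664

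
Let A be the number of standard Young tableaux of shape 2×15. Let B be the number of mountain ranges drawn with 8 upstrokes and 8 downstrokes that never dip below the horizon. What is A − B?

By the hook-length formula (or a Dyck-path bijection), SYT of shape 2×15 number C_15. So A = C_15 = 9694845.
Dyck paths of semilength n (length 2n) are counted by C_n; here n = 8. So B = C_8 = 1430.
A − B = 9694845 − 1430 = 9693415.

9693415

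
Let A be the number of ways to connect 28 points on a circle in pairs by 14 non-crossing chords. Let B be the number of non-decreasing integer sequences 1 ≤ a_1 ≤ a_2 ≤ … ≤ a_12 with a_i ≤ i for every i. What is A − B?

Non-crossing perfect matchings of 2n points on a circle are counted by C_n; with 28 points, n = 14. So A = C_14 = 2674440.
Such sub-staircase sequences of length n are counted by C_n; here n = 12. So B = C_12 = 208012.
A − B = 2674440 − 208012 = 2466428.

2466428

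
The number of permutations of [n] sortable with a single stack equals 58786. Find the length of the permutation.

11

Stack-sortable permutations of [n] are counted by C_n; 58786 = C_11.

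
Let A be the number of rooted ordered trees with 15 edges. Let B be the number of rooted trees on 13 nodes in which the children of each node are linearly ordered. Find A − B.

Rooted ordered trees with n edges are counted by C_n; here n = 15. So A = C_15 = 9694845.
Rooted ordered (plane) trees on m nodes have m−1 edges and are counted by C_{m−1}; m = 13 gives C_12. So B = C_12 = 208012.
A − B = 9694845 − 208012 = 9486833.

9486833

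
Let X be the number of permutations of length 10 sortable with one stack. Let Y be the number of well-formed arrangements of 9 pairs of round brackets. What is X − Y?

11934

By Knuth's characterisation, the stack-sortable permutations of length 10 are the 231-avoiders, numbering C_10. So X = C_10 = 16796.
A balanced arrangement of 9 bracket pairs is a Dyck word of semilength 9, so the count is C_9. So Y = C_9 = 4862.
X − Y = 16796 − 4862 = 11934.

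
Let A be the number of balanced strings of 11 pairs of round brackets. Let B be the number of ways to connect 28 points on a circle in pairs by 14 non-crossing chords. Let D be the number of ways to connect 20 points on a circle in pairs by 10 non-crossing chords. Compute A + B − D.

2716430

With 11 pairs the number of balanced bracket strings is the Catalan number C_11. So A = C_11 = 58786.
Pairing 28 circle points by 14 non-crossing chords gives C_14 matchings. So B = C_14 = 2674440.
Non-crossing perfect matchings of 2n points on a circle are counted by C_n; with 20 points, n = 10. So D = C_10 = 16796.
A + B − D = 58786 + 2674440 − 16796 = 2716430.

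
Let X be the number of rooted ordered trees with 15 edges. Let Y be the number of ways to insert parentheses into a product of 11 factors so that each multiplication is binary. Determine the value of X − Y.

9678049

A rooted plane tree with 15 edges has 16 nodes, and the count is C_15. So X = C_15 = 9694845.
Parenthesizations of m factors correspond to full binary trees with m leaves, counted by C_{m−1}; m = 11 gives C_10. So Y = C_10 = 16796.
X − Y = 9694845 − 16796 = 9678049.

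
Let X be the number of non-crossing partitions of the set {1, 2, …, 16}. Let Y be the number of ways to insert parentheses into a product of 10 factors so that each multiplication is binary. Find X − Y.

35352808

Non-crossing partitions of an n-element set are counted by C_n; here n = 16. So X = C_16 = 35357670.
Parenthesizations of m factors correspond to full binary trees with m leaves, counted by C_{m−1}; m = 10 gives C_9. So Y = C_9 = 4862.
X − Y = 35357670 − 4862 = 35352808.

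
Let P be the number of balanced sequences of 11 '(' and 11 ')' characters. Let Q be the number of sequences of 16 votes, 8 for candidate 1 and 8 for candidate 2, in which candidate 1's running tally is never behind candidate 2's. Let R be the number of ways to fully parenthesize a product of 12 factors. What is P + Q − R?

1430

With 11 pairs the number of balanced bracket strings is the Catalan number C_11. So P = C_11 = 58786.
Ballot sequences with n votes each where one side never trails are Dyck words, counted by C_n; here n = 8. So Q = C_8 = 1430.
Bracketing 12 factors into binary products is counted by C_{12−1} = C_11. So R = C_11 = 58786.
P + Q − R = 58786 + 1430 − 58786 = 1430.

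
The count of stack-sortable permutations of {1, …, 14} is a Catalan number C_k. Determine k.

14

By Knuth's characterisation, the stack-sortable permutations of length 14 are the 231-avoiders, numbering C_14.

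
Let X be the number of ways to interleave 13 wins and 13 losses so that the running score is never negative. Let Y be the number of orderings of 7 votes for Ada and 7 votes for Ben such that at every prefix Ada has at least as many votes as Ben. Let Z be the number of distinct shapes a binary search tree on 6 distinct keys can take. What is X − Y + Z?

Reading a vote for the leader as '(' and for the other as ')' turns such a sequence into a balanced string of 13 pairs, so the count is C_13. So X = C_13 = 742900.
Ballot sequences with n votes each where one side never trails are Dyck words, counted by C_n; here n = 7. So Y = C_7 = 429.
There are C_n binary search tree shapes on n keys; with n = 6 that is C_6. So Z = C_6 = 132.
X − Y + Z = 742900 − 429 + 132 = 742603.

742603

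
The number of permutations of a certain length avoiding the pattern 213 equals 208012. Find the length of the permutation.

12

Permutations of [n] avoiding a fixed length-3 pattern are counted by C_n. The Catalan number equal to 208012 is C_12.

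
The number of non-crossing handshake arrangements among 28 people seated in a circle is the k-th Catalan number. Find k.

Non-crossing handshake pairings of 2n people are counted by C_n; 28 people gives n = 14.

14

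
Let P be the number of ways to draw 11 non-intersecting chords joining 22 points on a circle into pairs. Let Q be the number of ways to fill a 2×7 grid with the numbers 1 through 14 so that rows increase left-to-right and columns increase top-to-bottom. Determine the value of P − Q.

Pairing 22 circle points by 11 non-crossing chords gives C_11 matchings. So P = C_11 = 58786.
By the hook-length formula (or a Dyck-path bijection), SYT of shape 2×7 number C_7. So Q = C_7 = 429.
P − Q = 58786 − 429 = 58357.

58357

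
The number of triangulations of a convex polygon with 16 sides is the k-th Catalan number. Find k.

14

A convex 16-gon is triangulated into 14 triangles, and the number of such triangulations is the Catalan number C_{16−2} = C_14.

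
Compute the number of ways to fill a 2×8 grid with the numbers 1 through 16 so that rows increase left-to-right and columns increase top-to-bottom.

1430

Standard Young tableaux of shape 2×n are counted by C_n; here n = 8.
C_8 = 1430.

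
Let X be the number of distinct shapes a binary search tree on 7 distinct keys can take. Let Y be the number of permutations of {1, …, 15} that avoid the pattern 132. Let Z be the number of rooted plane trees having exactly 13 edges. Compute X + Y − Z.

Binary trees (left/right distinguished) on n nodes are counted by C_n; here n = 7. So X = C_7 = 429.
For any fixed pattern of length 3, the pattern-avoiding permutations of [15] number C_15. So Y = C_15 = 9694845.
Rooted ordered trees with n edges are counted by C_n; here n = 13. So Z = C_13 = 742900.
X + Y − Z = 429 + 9694845 − 742900 = 8952374.

8952374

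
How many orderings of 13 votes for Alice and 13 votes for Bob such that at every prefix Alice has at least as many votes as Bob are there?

Reading a vote for the leader as '(' and for the other as ')' turns such a sequence into a balanced string of 13 pairs, so the count is C_13.
C_13 = C(26,13)/14 = 10400600/14 = 742900.

742900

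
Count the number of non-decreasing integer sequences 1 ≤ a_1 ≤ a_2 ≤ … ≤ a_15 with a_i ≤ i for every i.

9694845

Weakly increasing sequences with a_i ≤ i biject with Dyck paths of semilength 15, so there are C_15.
C_15 = C(30,15)/16 = 155117520/16 = 9694845.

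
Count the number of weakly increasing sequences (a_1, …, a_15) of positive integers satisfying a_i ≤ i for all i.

Weakly increasing sequences with a_i ≤ i biject with Dyck paths of semilength 15, so there are C_15.
C_15 = C_14 · 2(2·14+1)/(14+2) = 2674440 · 58/16 = 9694845.

9694845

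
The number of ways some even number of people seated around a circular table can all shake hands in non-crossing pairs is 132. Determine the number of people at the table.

12

Non-crossing handshake pairings of 2n people are counted by C_n, and C_6 = 132.
So n = 6, and there are 2n = 12 people.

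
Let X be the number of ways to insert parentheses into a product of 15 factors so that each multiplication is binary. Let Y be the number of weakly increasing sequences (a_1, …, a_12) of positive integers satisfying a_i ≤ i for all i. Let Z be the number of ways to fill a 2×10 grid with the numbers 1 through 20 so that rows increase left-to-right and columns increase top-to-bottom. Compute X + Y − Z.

Ways to associate a product of 15 factors correspond to binary trees on 15 leaves, so the count is C_14. So X = C_14 = 2674440.
Weakly increasing sequences with a_i ≤ i biject with Dyck paths of semilength 12, so there are C_12. So Y = C_12 = 208012.
By the hook-length formula (or a Dyck-path bijection), SYT of shape 2×10 number C_10. So Z = C_10 = 16796.
X + Y − Z = 2674440 + 208012 − 16796 = 2865656.

2865656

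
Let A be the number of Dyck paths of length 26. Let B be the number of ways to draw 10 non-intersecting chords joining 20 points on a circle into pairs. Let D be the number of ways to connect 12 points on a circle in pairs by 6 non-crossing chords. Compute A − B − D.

A Dyck path with 13 up-steps and 13 down-steps has semilength 13, so there are C_13 of them. So A = C_13 = 742900.
Non-crossing perfect matchings of 2n points on a circle are counted by C_n; with 20 points, n = 10. So B = C_10 = 16796.
Non-crossing perfect matchings of 2n points on a circle are counted by C_n; with 12 points, n = 6. So D = C_6 = 132.
A − B − D = 742900 − 16796 − 132 = 725972.

725972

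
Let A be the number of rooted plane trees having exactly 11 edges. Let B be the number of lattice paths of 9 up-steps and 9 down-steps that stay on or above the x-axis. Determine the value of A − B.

53924

A rooted plane tree with 11 edges has 12 nodes, and the count is C_11. So A = C_11 = 58786.
Paths of 9 up- and 9 down-steps that never dip below the axis are Dyck paths; their count is C_9. So B = C_9 = 4862.
A − B = 58786 − 4862 = 53924.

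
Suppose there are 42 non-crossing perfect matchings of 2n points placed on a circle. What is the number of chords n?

5

Non-crossing pairings of 2n points on a circle are counted by C_n. Since C_5 = 42, the index is 5.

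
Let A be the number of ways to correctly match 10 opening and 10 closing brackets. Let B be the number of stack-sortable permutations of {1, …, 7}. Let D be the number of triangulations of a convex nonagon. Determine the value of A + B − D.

A balanced arrangement of 10 bracket pairs is a Dyck word of semilength 10, so the count is C_10. So A = C_10 = 16796.
Stack-sortable permutations are exactly the 231-avoiding ones, counted by C_n; here n = 7. So B = C_7 = 429.
Triangulations of a convex m-gon are counted by C_{m−2}; with m = 9 this is C_7. So D = C_7 = 429.
A + B − D = 16796 + 429 − 429 = 16796.

16796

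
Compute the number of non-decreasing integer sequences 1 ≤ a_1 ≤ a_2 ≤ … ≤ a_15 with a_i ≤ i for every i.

Weakly increasing sequences with a_i ≤ i biject with Dyck paths of semilength 15, so there are C_15.
C_15 = 9694845.

9694845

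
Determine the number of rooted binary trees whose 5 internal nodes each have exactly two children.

The number of full binary trees on 5 internal nodes is the Catalan number C_5.
C_5 = C(10,5)/6 = 252/6 = 42.

42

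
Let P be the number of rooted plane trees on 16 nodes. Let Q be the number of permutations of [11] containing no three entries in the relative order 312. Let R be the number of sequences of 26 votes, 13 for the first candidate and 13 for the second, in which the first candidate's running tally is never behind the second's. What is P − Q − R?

8893159

Rooted ordered (plane) trees on m nodes have m−1 edges and are counted by C_{m−1}; m = 16 gives C_15. So P = C_15 = 9694845.
Permutations of [n] avoiding any single length-3 pattern are counted by C_n; here n = 11. So Q = C_11 = 58786.
Ballot sequences with n votes each where one side never trails are Dyck words, counted by C_n; here n = 13. So R = C_13 = 742900.
P − Q − R = 9694845 − 58786 − 742900 = 8893159.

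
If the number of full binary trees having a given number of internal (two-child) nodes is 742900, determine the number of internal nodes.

13

Full binary trees with n internal nodes are counted by C_n. The Catalan number equal to 742900 is C_13.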